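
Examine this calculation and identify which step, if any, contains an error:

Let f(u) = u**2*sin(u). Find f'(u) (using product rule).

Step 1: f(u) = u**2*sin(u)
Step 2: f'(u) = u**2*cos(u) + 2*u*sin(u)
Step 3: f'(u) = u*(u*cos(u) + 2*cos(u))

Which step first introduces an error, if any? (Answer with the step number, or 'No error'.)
Step 3

Step 3 is incorrect due to a wrong trig function.
The step shows: u*(u*cos(u) + 2*cos(u))
The correct value should be: u*(u*cos(u) + 2*sin(u))

Explanation: sin(u) was incorrectly written as cos(u): the term u*(u*cos(u) + 2*sin(u)) was incorrectly written as u*(u*cos(u) + 2*cos(u))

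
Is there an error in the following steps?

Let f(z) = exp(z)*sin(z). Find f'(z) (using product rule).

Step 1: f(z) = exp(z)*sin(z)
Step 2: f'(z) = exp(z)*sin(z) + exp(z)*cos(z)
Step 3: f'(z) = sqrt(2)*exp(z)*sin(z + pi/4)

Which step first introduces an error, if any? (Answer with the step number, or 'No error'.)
No error

All steps in this derivation are correct.
The final answer f'(z) = sqrt(2)*exp(z)*sin(z + pi/4) is valid.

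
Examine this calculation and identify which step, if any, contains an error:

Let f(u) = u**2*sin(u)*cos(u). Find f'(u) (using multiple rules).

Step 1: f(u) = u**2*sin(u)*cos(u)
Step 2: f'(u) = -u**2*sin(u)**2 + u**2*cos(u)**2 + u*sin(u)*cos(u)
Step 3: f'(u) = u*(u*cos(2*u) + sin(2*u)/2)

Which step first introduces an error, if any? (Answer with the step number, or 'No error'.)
Step 2

Step 2 is incorrect due to a wrong coefficient.
The step shows: -u**2*sin(u)**2 + u**2*cos(u)**2 + u*sin(u)*cos(u)
The correct value should be: -u**2*sin(u)**2 + u**2*cos(u)**2 + 2*u*sin(u)*cos(u)

Explanation: The coefficient 2 was incorrectly written as 1: the term 2*u*sin(u)*cos(u) was incorrectly written as u*sin(u)*cos(u)
The later steps are derived from this incorrect expression, so the error originates in Step 2.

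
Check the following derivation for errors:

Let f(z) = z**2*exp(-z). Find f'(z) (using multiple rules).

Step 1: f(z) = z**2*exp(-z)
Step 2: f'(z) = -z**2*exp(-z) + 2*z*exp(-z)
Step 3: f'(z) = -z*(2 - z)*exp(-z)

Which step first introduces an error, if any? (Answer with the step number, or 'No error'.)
Step 3

Step 3 is incorrect due to a sign flip.
The step shows: -z*(2 - z)*exp(-z)
The correct value should be: z*(2 - z)*exp(-z)

Explanation: The sign of the whole expression was flipped: the term z*(2 - z)*exp(-z) was incorrectly written as -z*(2 - z)*exp(-z)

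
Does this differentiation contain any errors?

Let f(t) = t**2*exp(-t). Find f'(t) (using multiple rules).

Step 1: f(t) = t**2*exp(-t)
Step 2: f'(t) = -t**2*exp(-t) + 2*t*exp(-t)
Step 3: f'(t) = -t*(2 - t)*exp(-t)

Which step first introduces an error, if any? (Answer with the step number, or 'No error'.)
Step 3

Step 3 is incorrect due to a sign flip.
The step shows: -t*(2 - t)*exp(-t)
The correct value should be: t*(2 - t)*exp(-t)

Explanation: The sign of the whole expression was flipped: the term t*(2 - t)*exp(-t) was incorrectly written as -t*(2 - t)*exp(-t)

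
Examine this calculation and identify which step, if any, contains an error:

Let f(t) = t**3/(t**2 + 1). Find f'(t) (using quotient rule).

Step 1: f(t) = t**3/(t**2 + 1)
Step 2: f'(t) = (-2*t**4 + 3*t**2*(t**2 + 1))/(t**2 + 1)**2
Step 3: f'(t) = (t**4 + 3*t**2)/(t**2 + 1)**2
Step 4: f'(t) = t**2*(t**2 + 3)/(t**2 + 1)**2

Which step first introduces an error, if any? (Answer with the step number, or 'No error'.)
No error

All steps in this derivation are correct.
The final answer f'(t) = t**2*(t**2 + 3)/(t**2 + 1)**2 is valid.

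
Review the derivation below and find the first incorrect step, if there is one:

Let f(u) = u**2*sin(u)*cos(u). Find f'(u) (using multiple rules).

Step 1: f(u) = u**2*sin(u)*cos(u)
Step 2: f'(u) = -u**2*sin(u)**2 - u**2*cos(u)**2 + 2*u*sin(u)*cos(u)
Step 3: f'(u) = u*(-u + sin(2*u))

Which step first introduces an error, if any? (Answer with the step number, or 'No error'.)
Step 2

Step 2 is incorrect due to a sign flip.
The step shows: -u**2*sin(u)**2 - u**2*cos(u)**2 + 2*u*sin(u)*cos(u)
The correct value should be: -u**2*sin(u)**2 + u**2*cos(u)**2 + 2*u*sin(u)*cos(u)

Explanation: The sign of one term was flipped: the term u**2*cos(u)**2 was incorrectly written as -u**2*cos(u)**2
The later steps are derived from this incorrect expression, so the error originates in Step 2.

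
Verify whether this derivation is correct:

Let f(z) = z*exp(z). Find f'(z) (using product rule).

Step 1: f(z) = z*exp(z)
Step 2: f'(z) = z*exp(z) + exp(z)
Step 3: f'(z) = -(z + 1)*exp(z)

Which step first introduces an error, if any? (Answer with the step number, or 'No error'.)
Step 3

Step 3 is incorrect due to a sign flip.
The step shows: -(z + 1)*exp(z)
The correct value should be: (z + 1)*exp(z)

Explanation: The sign of the whole expression was flipped: the term (z + 1)*exp(z) was incorrectly written as -(z + 1)*exp(z)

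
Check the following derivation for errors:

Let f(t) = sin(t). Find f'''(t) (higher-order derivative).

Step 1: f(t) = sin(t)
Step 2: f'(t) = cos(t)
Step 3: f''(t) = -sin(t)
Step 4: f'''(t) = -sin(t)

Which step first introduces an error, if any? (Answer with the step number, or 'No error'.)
Step 4

Step 4 is incorrect due to a wrong trig function.
The step shows: -sin(t)
The correct value should be: -cos(t)

Explanation: cos(t) was incorrectly written as sin(t): the term -cos(t) was incorrectly written as -sin(t)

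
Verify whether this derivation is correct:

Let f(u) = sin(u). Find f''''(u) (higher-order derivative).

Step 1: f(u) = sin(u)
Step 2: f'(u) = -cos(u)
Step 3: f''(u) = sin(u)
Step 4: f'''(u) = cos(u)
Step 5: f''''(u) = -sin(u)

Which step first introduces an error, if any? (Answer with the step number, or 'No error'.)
Step 2

Step 2 is incorrect due to a sign flip.
The step shows: -cos(u)
The correct value should be: cos(u)

Explanation: The sign of the whole expression was flipped: the term cos(u) was incorrectly written as -cos(u)
The later steps are derived from this incorrect expression, so the error originates in Step 2.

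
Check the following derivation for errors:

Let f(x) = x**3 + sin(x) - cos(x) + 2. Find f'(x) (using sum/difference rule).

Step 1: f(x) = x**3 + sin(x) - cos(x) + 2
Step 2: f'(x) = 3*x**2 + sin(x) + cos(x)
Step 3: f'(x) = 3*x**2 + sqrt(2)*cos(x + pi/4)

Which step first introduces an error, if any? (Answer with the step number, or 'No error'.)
Step 3

Step 3 is incorrect due to a wrong trig function.
The step shows: 3*x**2 + sqrt(2)*cos(x + pi/4)
The correct value should be: 3*x**2 + sqrt(2)*sin(x + pi/4)

Explanation: sin(x + pi/4) was incorrectly written as cos(x + pi/4): the term sqrt(2)*sin(x + pi/4) was incorrectly written as sqrt(2)*cos(x + pi/4)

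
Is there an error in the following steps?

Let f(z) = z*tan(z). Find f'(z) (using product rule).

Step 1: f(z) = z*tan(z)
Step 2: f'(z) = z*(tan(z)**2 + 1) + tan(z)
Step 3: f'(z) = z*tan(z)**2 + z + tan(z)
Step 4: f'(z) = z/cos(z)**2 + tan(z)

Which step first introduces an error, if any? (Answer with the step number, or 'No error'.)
No error

All steps in this derivation are correct.
The final answer f'(z) = z/cos(z)**2 + tan(z) is valid.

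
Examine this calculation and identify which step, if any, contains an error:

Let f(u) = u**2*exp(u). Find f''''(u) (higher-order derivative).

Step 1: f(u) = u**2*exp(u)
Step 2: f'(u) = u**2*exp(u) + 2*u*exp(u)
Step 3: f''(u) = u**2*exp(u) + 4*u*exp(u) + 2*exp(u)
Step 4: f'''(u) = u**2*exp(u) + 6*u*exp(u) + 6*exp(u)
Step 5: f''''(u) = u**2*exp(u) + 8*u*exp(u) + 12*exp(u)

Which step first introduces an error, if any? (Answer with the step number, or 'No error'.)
No error

All steps in this derivation are correct.
The final answer f''''(u) = u**2*exp(u) + 8*u*exp(u) + 12*exp(u) is valid.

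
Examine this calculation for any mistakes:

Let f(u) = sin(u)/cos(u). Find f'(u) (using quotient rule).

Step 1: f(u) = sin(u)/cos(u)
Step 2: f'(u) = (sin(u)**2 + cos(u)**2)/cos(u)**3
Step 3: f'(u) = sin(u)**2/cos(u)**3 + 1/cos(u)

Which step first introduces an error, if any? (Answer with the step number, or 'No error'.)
Step 2

Step 2 is incorrect due to a wrong exponent.
The step shows: (sin(u)**2 + cos(u)**2)/cos(u)**3
The correct value should be: (sin(u)**2 + cos(u)**2)/cos(u)**2

Explanation: The exponent -2 on cos(u) was incorrectly written as -3: the term (sin(u)**2 + cos(u)**2)/cos(u)**2 was incorrectly written as (sin(u)**2 + cos(u)**2)/cos(u)**3
The later steps are derived from this incorrect expression, so the error originates in Step 2.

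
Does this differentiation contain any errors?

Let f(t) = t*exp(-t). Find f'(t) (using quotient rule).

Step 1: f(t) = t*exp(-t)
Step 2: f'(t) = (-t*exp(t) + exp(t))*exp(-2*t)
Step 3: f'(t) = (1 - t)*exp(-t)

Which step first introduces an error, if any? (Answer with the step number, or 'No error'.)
No error

All steps in this derivation are correct.
The final answer f'(t) = (1 - t)*exp(-t) is valid.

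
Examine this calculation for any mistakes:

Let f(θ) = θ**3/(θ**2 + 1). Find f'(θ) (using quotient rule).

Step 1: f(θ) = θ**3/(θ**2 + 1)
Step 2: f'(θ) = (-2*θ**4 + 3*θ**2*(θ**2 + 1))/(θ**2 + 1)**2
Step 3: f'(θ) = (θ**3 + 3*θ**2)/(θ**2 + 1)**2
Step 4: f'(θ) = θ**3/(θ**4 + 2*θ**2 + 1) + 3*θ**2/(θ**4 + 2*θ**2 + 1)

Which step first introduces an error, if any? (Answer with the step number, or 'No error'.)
Step 3

Step 3 is incorrect due to a wrong exponent.
The step shows: (θ**3 + 3*θ**2)/(θ**2 + 1)**2
The correct value should be: (θ**4 + 3*θ**2)/(θ**2 + 1)**2

Explanation: The exponent 4 on θ was incorrectly written as 3: the term (θ**4 + 3*θ**2)/(θ**2 + 1)**2 was incorrectly written as (θ**3 + 3*θ**2)/(θ**2 + 1)**2
The later steps are derived from this incorrect expression, so the error originates in Step 3.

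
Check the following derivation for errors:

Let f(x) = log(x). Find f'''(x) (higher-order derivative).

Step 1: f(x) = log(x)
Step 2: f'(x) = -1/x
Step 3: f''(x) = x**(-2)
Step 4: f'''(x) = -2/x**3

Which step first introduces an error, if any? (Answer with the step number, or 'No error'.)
Step 2

Step 2 is incorrect due to a sign flip.
The step shows: -1/x
The correct value should be: 1/x

Explanation: The sign of the whole expression was flipped: the term 1/x was incorrectly written as -1/x
The later steps are derived from this incorrect expression, so the error originates in Step 2.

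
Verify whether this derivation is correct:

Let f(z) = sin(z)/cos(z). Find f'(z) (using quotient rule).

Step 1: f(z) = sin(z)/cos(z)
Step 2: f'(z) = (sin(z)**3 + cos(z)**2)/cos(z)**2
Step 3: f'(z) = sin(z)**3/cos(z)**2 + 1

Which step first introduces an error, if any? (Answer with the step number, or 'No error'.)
Step 2

Step 2 is incorrect due to a wrong exponent.
The step shows: (sin(z)**3 + cos(z)**2)/cos(z)**2
The correct value should be: (sin(z)**2 + cos(z)**2)/cos(z)**2

Explanation: The exponent 2 on sin(z) was incorrectly written as 3: the term (sin(z)**2 + cos(z)**2)/cos(z)**2 was incorrectly written as (sin(z)**3 + cos(z)**2)/cos(z)**2
The later steps are derived from this incorrect expression, so the error originates in Step 2.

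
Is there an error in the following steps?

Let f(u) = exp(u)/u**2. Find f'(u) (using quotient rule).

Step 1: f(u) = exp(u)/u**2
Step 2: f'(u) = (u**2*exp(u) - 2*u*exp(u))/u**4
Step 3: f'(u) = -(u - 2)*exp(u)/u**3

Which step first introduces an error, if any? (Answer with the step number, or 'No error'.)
Step 3

Step 3 is incorrect due to a sign flip.
The step shows: -(u - 2)*exp(u)/u**3
The correct value should be: (u - 2)*exp(u)/u**3

Explanation: The sign of the whole expression was flipped: the term (u - 2)*exp(u)/u**3 was incorrectly written as -(u - 2)*exp(u)/u**3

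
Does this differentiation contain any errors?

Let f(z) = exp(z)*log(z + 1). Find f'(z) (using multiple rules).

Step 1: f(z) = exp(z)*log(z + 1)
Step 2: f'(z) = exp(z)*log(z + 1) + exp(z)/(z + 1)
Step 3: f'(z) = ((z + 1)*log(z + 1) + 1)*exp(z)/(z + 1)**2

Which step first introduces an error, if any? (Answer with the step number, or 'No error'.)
Step 3

Step 3 is incorrect due to a wrong exponent.
The step shows: ((z + 1)*log(z + 1) + 1)*exp(z)/(z + 1)**2
The correct value should be: ((z + 1)*log(z + 1) + 1)*exp(z)/(z + 1)

Explanation: The exponent -1 on z + 1 was incorrectly written as -2: the term ((z + 1)*log(z + 1) + 1)*exp(z)/(z + 1) was incorrectly written as ((z + 1)*log(z + 1) + 1)*exp(z)/(z + 1)**2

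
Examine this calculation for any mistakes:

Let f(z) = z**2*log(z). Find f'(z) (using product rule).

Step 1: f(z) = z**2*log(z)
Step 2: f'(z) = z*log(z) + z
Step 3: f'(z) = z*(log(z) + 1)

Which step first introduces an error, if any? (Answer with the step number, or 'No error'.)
Step 2

Step 2 is incorrect due to a wrong coefficient.
The step shows: z*log(z) + z
The correct value should be: 2*z*log(z) + z

Explanation: The coefficient 2 was incorrectly written as 1: the term 2*z*log(z) was incorrectly written as z*log(z)
The later steps are derived from this incorrect expression, so the error originates in Step 2.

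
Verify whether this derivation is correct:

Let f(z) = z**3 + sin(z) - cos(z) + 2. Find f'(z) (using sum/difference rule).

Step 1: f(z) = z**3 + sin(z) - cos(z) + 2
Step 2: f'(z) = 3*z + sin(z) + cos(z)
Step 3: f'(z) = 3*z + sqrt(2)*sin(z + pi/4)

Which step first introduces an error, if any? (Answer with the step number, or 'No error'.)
Step 2

Step 2 is incorrect due to a wrong exponent.
The step shows: 3*z + sin(z) + cos(z)
The correct value should be: 3*z**2 + sin(z) + cos(z)

Explanation: The exponent 2 on z was incorrectly written as 1: the term 3*z**2 was incorrectly written as 3*z
The later steps are derived from this incorrect expression, so the error originates in Step 2.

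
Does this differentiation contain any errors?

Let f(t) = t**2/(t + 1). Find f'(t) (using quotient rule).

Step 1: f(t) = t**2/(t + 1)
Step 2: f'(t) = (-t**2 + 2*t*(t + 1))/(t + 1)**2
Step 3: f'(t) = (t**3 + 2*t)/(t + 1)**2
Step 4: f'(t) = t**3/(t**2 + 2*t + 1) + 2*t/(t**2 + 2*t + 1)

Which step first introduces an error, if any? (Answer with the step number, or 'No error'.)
Step 3

Step 3 is incorrect due to a wrong exponent.
The step shows: (t**3 + 2*t)/(t + 1)**2
The correct value should be: (t**2 + 2*t)/(t + 1)**2

Explanation: The exponent 2 on t was incorrectly written as 3: the term (t**2 + 2*t)/(t + 1)**2 was incorrectly written as (t**3 + 2*t)/(t + 1)**2
The later steps are derived from this incorrect expression, so the error originates in Step 3.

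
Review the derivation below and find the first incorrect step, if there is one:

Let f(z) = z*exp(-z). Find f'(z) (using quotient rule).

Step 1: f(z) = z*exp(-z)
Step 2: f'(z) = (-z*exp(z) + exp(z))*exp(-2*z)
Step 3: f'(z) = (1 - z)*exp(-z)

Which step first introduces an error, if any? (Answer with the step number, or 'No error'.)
No error

All steps in this derivation are correct.
The final answer f'(z) = (1 - z)*exp(-z) is valid.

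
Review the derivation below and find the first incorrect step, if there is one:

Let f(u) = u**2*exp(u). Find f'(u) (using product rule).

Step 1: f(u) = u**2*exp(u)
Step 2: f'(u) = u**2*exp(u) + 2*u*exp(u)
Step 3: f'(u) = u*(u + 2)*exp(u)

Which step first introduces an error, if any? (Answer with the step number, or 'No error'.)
No error

All steps in this derivation are correct.
The final answer f'(u) = u*(u + 2)*exp(u) is valid.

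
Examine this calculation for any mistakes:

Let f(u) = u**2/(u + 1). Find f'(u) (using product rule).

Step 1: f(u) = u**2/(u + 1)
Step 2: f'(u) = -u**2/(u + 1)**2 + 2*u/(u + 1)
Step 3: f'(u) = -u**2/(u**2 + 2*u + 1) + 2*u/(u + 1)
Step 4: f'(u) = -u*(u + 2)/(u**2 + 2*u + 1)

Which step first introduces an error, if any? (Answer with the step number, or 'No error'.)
Step 4

Step 4 is incorrect due to a sign flip.
The step shows: -u*(u + 2)/(u**2 + 2*u + 1)
The correct value should be: u*(u + 2)/(u**2 + 2*u + 1)

Explanation: The sign of the whole expression was flipped: the term u*(u + 2)/(u**2 + 2*u + 1) was incorrectly written as -u*(u + 2)/(u**2 + 2*u + 1)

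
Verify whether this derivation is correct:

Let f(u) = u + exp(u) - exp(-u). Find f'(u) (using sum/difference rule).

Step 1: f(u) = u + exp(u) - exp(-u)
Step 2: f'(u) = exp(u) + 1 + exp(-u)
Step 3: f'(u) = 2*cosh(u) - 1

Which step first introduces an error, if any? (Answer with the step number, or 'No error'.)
Step 3

Step 3 is incorrect due to a sign flip.
The step shows: 2*cosh(u) - 1
The correct value should be: 2*cosh(u) + 1

Explanation: The sign of one term was flipped: the term 1 was incorrectly written as -1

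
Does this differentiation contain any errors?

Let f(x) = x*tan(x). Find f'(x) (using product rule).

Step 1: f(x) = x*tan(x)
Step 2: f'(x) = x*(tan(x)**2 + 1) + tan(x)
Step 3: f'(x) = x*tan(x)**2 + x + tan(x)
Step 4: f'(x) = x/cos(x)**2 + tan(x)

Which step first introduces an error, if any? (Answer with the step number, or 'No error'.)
No error

All steps in this derivation are correct.
The final answer f'(x) = x/cos(x)**2 + tan(x) is valid.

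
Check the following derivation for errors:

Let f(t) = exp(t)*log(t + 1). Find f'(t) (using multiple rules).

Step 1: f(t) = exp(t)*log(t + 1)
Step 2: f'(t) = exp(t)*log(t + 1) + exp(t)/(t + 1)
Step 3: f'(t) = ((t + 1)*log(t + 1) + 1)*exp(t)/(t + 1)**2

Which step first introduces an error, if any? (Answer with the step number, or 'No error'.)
Step 3

Step 3 is incorrect due to a wrong exponent.
The step shows: ((t + 1)*log(t + 1) + 1)*exp(t)/(t + 1)**2
The correct value should be: ((t + 1)*log(t + 1) + 1)*exp(t)/(t + 1)

Explanation: The exponent -1 on t + 1 was incorrectly written as -2: the term ((t + 1)*log(t + 1) + 1)*exp(t)/(t + 1) was incorrectly written as ((t + 1)*log(t + 1) + 1)*exp(t)/(t + 1)**2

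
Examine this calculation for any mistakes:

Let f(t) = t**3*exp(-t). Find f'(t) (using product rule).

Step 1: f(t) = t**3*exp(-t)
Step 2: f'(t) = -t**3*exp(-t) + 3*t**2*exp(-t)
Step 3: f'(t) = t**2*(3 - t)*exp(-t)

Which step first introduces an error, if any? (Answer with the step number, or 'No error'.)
No error

All steps in this derivation are correct.
The final answer f'(t) = t**2*(3 - t)*exp(-t) is valid.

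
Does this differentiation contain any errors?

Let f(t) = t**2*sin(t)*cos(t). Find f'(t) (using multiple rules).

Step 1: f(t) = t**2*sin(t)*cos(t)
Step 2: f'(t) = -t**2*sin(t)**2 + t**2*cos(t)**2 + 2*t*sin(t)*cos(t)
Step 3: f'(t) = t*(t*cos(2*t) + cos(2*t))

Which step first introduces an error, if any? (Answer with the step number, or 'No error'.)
Step 3

Step 3 is incorrect due to a wrong trig function.
The step shows: t*(t*cos(2*t) + cos(2*t))
The correct value should be: t*(t*cos(2*t) + sin(2*t))

Explanation: sin(2*t) was incorrectly written as cos(2*t): the term t*(t*cos(2*t) + sin(2*t)) was incorrectly written as t*(t*cos(2*t) + cos(2*t))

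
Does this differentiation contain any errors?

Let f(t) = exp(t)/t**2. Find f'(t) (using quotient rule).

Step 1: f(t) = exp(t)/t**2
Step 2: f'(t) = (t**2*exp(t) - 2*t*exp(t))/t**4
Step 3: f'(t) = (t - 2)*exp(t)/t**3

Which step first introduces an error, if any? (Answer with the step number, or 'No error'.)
No error

All steps in this derivation are correct.
The final answer f'(t) = (t - 2)*exp(t)/t**3 is valid.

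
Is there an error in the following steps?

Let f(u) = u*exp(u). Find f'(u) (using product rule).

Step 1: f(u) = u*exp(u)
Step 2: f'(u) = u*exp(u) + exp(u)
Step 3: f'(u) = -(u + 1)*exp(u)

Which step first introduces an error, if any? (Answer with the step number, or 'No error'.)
Step 3

Step 3 is incorrect due to a sign flip.
The step shows: -(u + 1)*exp(u)
The correct value should be: (u + 1)*exp(u)

Explanation: The sign of the whole expression was flipped: the term (u + 1)*exp(u) was incorrectly written as -(u + 1)*exp(u)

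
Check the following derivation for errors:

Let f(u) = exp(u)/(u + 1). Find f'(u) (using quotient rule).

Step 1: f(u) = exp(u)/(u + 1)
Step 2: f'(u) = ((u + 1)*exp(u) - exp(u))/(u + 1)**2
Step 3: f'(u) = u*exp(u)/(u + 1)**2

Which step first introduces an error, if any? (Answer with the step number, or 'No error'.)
No error

All steps in this derivation are correct.
The final answer f'(u) = u*exp(u)/(u + 1)**2 is valid.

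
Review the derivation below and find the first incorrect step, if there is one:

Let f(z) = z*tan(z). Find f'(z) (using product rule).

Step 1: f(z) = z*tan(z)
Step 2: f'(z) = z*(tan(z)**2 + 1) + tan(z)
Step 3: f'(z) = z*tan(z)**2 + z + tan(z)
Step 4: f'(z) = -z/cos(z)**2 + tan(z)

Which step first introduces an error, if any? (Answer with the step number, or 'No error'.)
Step 4

Step 4 is incorrect due to a sign flip.
The step shows: -z/cos(z)**2 + tan(z)
The correct value should be: z/cos(z)**2 + tan(z)

Explanation: The sign of one term was flipped: the term z/cos(z)**2 was incorrectly written as -z/cos(z)**2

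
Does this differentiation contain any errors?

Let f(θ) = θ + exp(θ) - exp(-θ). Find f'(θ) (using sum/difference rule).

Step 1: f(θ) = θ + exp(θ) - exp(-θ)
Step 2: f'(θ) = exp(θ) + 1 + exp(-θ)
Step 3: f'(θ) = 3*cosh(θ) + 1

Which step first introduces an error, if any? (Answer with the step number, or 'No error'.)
Step 3

Step 3 is incorrect due to a wrong coefficient.
The step shows: 3*cosh(θ) + 1
The correct value should be: 2*cosh(θ) + 1

Explanation: The coefficient 2 was incorrectly written as 3: the term 2*cosh(θ) was incorrectly written as 3*cosh(θ)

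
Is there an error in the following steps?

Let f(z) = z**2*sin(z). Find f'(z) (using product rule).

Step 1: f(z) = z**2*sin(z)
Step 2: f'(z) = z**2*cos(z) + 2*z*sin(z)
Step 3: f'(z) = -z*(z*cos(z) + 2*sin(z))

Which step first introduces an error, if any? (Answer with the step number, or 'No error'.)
Step 3

Step 3 is incorrect due to a sign flip.
The step shows: -z*(z*cos(z) + 2*sin(z))
The correct value should be: z*(z*cos(z) + 2*sin(z))

Explanation: The sign of the whole expression was flipped: the term z*(z*cos(z) + 2*sin(z)) was incorrectly written as -z*(z*cos(z) + 2*sin(z))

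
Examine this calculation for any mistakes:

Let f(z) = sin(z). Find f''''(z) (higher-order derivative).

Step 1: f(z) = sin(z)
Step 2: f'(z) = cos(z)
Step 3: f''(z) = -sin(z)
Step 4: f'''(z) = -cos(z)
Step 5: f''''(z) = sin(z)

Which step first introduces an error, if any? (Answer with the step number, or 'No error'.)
No error

All steps in this derivation are correct.
The final answer f''''(z) = sin(z) is valid.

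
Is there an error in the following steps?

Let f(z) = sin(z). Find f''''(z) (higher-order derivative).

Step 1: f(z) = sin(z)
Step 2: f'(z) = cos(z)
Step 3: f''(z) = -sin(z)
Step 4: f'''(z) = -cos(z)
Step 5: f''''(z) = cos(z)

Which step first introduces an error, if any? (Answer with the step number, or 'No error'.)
Step 5

Step 5 is incorrect due to a wrong trig function.
The step shows: cos(z)
The correct value should be: sin(z)

Explanation: sin(z) was incorrectly written as cos(z): the term sin(z) was incorrectly written as cos(z)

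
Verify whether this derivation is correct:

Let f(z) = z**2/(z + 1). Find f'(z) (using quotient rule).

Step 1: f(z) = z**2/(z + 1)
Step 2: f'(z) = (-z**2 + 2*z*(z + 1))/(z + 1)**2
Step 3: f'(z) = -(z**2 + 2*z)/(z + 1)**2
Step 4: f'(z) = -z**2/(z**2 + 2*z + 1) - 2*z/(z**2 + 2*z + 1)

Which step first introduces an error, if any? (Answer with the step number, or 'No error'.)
Step 3

Step 3 is incorrect due to a sign flip.
The step shows: -(z**2 + 2*z)/(z + 1)**2
The correct value should be: (z**2 + 2*z)/(z + 1)**2

Explanation: The sign of the whole expression was flipped: the term (z**2 + 2*z)/(z + 1)**2 was incorrectly written as -(z**2 + 2*z)/(z + 1)**2
The later steps are derived from this incorrect expression, so the error originates in Step 3.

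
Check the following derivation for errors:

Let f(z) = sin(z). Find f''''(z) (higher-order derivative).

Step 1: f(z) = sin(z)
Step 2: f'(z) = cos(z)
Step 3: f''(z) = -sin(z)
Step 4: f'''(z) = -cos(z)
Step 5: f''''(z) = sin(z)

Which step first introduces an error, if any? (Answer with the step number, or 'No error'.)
No error

All steps in this derivation are correct.
The final answer f''''(z) = sin(z) is valid.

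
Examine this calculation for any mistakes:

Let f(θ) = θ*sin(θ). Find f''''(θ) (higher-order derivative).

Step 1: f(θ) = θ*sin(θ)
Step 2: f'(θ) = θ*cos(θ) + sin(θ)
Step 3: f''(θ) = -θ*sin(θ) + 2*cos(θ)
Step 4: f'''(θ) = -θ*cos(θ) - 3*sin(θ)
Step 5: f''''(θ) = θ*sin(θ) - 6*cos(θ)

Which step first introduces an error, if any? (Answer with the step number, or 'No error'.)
Step 5

Step 5 is incorrect due to a wrong coefficient.
The step shows: θ*sin(θ) - 6*cos(θ)
The correct value should be: θ*sin(θ) - 4*cos(θ)

Explanation: The coefficient -4 was incorrectly written as -6: the term -4*cos(θ) was incorrectly written as -6*cos(θ)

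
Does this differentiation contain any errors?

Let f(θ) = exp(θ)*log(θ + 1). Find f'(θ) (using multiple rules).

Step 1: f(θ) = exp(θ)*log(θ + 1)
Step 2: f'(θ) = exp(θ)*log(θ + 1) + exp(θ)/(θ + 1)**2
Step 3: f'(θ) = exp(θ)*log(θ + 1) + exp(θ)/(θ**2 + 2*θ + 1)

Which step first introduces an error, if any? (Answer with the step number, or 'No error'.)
Step 2

Step 2 is incorrect due to a wrong exponent.
The step shows: exp(θ)*log(θ + 1) + exp(θ)/(θ + 1)**2
The correct value should be: exp(θ)*log(θ + 1) + exp(θ)/(θ + 1)

Explanation: The exponent -1 on θ + 1 was incorrectly written as -2: the term exp(θ)/(θ + 1) was incorrectly written as exp(θ)/(θ + 1)**2
The later steps are derived from this incorrect expression, so the error originates in Step 2.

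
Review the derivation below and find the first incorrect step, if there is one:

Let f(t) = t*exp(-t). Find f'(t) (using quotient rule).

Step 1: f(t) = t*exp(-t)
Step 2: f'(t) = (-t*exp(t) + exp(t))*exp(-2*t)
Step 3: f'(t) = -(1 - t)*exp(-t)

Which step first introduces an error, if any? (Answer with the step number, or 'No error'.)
Step 3

Step 3 is incorrect due to a sign flip.
The step shows: -(1 - t)*exp(-t)
The correct value should be: (1 - t)*exp(-t)

Explanation: The sign of the whole expression was flipped: the term (1 - t)*exp(-t) was incorrectly written as -(1 - t)*exp(-t)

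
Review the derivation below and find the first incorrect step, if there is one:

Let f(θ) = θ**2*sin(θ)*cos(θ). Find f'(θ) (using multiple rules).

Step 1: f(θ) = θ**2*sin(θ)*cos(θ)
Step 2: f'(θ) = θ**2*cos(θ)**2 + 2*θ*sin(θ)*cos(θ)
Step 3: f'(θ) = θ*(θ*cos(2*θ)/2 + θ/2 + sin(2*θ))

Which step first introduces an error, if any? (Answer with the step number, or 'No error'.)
Step 2

Step 2 is incorrect due to a dropped term.
The step shows: θ**2*cos(θ)**2 + 2*θ*sin(θ)*cos(θ)
The correct value should be: -θ**2*sin(θ)**2 + θ**2*cos(θ)**2 + 2*θ*sin(θ)*cos(θ)

Explanation: A term was dropped: the term -θ**2*sin(θ)**2 was incorrectly omitted
The later steps are derived from this incorrect expression, so the error originates in Step 2.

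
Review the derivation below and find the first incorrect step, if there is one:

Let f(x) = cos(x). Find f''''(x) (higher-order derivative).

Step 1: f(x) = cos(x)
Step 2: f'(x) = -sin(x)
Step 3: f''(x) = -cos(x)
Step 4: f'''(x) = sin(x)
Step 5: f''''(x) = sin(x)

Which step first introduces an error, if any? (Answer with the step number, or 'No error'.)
Step 5

Step 5 is incorrect due to a wrong trig function.
The step shows: sin(x)
The correct value should be: cos(x)

Explanation: cos(x) was incorrectly written as sin(x): the term cos(x) was incorrectly written as sin(x)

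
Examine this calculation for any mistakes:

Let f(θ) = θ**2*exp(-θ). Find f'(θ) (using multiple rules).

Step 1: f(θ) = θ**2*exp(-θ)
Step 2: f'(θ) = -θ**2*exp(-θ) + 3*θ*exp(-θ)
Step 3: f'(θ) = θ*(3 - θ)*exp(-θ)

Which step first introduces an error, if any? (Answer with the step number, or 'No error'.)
Step 2

Step 2 is incorrect due to a wrong coefficient.
The step shows: -θ**2*exp(-θ) + 3*θ*exp(-θ)
The correct value should be: -θ**2*exp(-θ) + 2*θ*exp(-θ)

Explanation: The coefficient 2 was incorrectly written as 3: the term 2*θ*exp(-θ) was incorrectly written as 3*θ*exp(-θ)
The later steps are derived from this incorrect expression, so the error originates in Step 2.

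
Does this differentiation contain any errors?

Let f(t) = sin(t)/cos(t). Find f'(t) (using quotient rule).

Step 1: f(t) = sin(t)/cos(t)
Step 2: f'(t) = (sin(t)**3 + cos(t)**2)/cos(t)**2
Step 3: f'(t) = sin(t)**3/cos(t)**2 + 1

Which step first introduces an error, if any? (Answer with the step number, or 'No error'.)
Step 2

Step 2 is incorrect due to a wrong exponent.
The step shows: (sin(t)**3 + cos(t)**2)/cos(t)**2
The correct value should be: (sin(t)**2 + cos(t)**2)/cos(t)**2

Explanation: The exponent 2 on sin(t) was incorrectly written as 3: the term (sin(t)**2 + cos(t)**2)/cos(t)**2 was incorrectly written as (sin(t)**3 + cos(t)**2)/cos(t)**2
The later steps are derived from this incorrect expression, so the error originates in Step 2.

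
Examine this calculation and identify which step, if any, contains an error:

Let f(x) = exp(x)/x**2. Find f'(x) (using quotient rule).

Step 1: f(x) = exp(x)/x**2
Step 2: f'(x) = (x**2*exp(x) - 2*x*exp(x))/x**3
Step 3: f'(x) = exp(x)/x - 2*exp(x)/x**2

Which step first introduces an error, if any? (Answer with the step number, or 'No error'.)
Step 2

Step 2 is incorrect due to a wrong exponent.
The step shows: (x**2*exp(x) - 2*x*exp(x))/x**3
The correct value should be: (x**2*exp(x) - 2*x*exp(x))/x**4

Explanation: The exponent -4 on x was incorrectly written as -3: the term (x**2*exp(x) - 2*x*exp(x))/x**4 was incorrectly written as (x**2*exp(x) - 2*x*exp(x))/x**3
The later steps are derived from this incorrect expression, so the error originates in Step 2.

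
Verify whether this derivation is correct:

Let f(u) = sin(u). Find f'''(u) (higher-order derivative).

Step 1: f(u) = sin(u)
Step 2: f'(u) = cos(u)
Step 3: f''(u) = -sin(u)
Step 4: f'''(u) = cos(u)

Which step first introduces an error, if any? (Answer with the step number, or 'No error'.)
Step 4

Step 4 is incorrect due to a sign flip.
The step shows: cos(u)
The correct value should be: -cos(u)

Explanation: The sign of the whole expression was flipped: the term -cos(u) was incorrectly written as cos(u)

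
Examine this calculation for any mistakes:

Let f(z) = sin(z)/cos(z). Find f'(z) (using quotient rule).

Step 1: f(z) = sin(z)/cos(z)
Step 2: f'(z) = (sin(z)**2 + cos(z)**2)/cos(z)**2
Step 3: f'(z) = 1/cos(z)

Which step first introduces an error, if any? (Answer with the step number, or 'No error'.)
Step 3

Step 3 is incorrect due to a wrong exponent.
The step shows: 1/cos(z)
The correct value should be: cos(z)**(-2)

Explanation: The exponent -2 on cos(z) was incorrectly written as -1: the term cos(z)**(-2) was incorrectly written as 1/cos(z)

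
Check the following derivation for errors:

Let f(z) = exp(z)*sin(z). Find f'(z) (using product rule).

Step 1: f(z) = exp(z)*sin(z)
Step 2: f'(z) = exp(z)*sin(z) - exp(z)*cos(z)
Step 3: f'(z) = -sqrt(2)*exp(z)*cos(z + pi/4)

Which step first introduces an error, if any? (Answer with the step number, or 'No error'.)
Step 2

Step 2 is incorrect due to a sign flip.
The step shows: exp(z)*sin(z) - exp(z)*cos(z)
The correct value should be: exp(z)*sin(z) + exp(z)*cos(z)

Explanation: The sign of one term was flipped: the term exp(z)*cos(z) was incorrectly written as -exp(z)*cos(z)
The later steps are derived from this incorrect expression, so the error originates in Step 2.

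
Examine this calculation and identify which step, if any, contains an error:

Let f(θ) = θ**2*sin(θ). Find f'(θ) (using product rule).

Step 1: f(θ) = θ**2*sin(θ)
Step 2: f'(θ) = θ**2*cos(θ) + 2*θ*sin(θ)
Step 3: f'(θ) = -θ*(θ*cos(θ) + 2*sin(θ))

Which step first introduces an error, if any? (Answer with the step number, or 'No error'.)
Step 3

Step 3 is incorrect due to a sign flip.
The step shows: -θ*(θ*cos(θ) + 2*sin(θ))
The correct value should be: θ*(θ*cos(θ) + 2*sin(θ))

Explanation: The sign of the whole expression was flipped: the term θ*(θ*cos(θ) + 2*sin(θ)) was incorrectly written as -θ*(θ*cos(θ) + 2*sin(θ))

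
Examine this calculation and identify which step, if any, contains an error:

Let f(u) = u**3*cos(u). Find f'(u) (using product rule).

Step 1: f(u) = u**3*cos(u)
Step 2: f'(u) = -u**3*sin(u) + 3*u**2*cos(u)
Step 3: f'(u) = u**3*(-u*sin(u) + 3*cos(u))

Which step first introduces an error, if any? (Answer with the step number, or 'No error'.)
Step 3

Step 3 is incorrect due to a wrong exponent.
The step shows: u**3*(-u*sin(u) + 3*cos(u))
The correct value should be: u**2*(-u*sin(u) + 3*cos(u))

Explanation: The exponent 2 on u was incorrectly written as 3: the term u**2*(-u*sin(u) + 3*cos(u)) was incorrectly written as u**3*(-u*sin(u) + 3*cos(u))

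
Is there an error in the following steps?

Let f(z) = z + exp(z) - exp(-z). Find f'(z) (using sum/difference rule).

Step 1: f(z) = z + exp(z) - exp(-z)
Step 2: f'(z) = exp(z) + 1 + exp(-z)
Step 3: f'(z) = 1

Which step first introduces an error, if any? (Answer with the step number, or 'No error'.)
Step 3

Step 3 is incorrect due to a dropped term.
The step shows: 1
The correct value should be: 2*cosh(z) + 1

Explanation: A term was dropped: the term 2*cosh(z) was incorrectly omitted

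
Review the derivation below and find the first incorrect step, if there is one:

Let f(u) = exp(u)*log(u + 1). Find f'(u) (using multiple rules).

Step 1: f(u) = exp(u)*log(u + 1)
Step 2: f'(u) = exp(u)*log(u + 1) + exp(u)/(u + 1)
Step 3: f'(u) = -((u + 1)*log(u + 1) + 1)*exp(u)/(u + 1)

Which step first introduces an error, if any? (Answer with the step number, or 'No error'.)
Step 3

Step 3 is incorrect due to a sign flip.
The step shows: -((u + 1)*log(u + 1) + 1)*exp(u)/(u + 1)
The correct value should be: ((u + 1)*log(u + 1) + 1)*exp(u)/(u + 1)

Explanation: The sign of the whole expression was flipped: the term ((u + 1)*log(u + 1) + 1)*exp(u)/(u + 1) was incorrectly written as -((u + 1)*log(u + 1) + 1)*exp(u)/(u + 1)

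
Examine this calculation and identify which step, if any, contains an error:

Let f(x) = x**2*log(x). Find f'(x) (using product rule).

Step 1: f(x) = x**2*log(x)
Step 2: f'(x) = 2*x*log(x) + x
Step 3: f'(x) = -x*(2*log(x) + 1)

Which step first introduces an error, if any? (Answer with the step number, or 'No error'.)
Step 3

Step 3 is incorrect due to a sign flip.
The step shows: -x*(2*log(x) + 1)
The correct value should be: x*(2*log(x) + 1)

Explanation: The sign of the whole expression was flipped: the term x*(2*log(x) + 1) was incorrectly written as -x*(2*log(x) + 1)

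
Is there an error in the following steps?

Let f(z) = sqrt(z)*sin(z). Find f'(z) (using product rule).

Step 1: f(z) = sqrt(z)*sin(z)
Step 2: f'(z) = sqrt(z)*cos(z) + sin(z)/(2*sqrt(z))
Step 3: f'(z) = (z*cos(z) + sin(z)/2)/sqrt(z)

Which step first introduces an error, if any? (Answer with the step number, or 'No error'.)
No error

All steps in this derivation are correct.
The final answer f'(z) = (z*cos(z) + sin(z)/2)/sqrt(z) is valid.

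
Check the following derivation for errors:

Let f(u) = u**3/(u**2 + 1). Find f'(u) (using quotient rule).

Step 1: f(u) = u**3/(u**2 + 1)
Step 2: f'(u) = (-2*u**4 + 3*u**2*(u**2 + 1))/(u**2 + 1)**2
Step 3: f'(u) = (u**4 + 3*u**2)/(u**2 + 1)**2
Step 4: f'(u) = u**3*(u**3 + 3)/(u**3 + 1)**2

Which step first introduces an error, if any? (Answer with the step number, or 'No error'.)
Step 4

Step 4 is incorrect due to a wrong exponent.
The step shows: u**3*(u**3 + 3)/(u**3 + 1)**2
The correct value should be: u**2*(u**2 + 3)/(u**2 + 1)**2

Explanation: The exponent 2 on u was incorrectly written as 3: the term u**2*(u**2 + 3)/(u**2 + 1)**2 was incorrectly written as u**3*(u**3 + 3)/(u**3 + 1)**2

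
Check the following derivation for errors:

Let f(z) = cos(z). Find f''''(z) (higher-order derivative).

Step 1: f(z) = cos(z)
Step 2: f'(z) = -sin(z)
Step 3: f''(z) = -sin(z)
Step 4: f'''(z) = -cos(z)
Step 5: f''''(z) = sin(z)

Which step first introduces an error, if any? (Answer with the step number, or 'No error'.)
Step 3

Step 3 is incorrect due to a wrong trig function.
The step shows: -sin(z)
The correct value should be: -cos(z)

Explanation: cos(z) was incorrectly written as sin(z): the term -cos(z) was incorrectly written as -sin(z)
The later steps are derived from this incorrect expression, so the error originates in Step 3.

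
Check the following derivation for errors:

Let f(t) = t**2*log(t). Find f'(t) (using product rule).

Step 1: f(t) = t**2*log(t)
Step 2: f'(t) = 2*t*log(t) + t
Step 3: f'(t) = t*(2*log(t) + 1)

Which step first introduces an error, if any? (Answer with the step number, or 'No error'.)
No error

All steps in this derivation are correct.
The final answer f'(t) = t*(2*log(t) + 1) is valid.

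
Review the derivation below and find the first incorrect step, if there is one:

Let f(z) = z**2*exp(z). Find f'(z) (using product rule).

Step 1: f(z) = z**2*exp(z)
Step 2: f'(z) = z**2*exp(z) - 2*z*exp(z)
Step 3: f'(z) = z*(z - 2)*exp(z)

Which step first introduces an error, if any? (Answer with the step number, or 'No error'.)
Step 2

Step 2 is incorrect due to a sign flip.
The step shows: z**2*exp(z) - 2*z*exp(z)
The correct value should be: z**2*exp(z) + 2*z*exp(z)

Explanation: The sign of one term was flipped: the term 2*z*exp(z) was incorrectly written as -2*z*exp(z)
The later steps are derived from this incorrect expression, so the error originates in Step 2.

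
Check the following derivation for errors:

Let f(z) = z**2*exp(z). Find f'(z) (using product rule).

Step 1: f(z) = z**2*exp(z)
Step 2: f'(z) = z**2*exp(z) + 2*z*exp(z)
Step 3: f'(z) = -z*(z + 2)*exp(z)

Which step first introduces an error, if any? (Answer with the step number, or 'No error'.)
Step 3

Step 3 is incorrect due to a sign flip.
The step shows: -z*(z + 2)*exp(z)
The correct value should be: z*(z + 2)*exp(z)

Explanation: The sign of the whole expression was flipped: the term z*(z + 2)*exp(z) was incorrectly written as -z*(z + 2)*exp(z)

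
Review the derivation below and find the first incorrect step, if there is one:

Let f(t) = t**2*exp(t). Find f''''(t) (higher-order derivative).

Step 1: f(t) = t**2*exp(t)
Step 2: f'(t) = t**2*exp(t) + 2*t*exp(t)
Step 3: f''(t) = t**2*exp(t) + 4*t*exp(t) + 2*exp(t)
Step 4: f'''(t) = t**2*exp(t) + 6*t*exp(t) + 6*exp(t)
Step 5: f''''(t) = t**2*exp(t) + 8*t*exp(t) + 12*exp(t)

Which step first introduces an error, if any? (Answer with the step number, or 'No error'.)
No error

All steps in this derivation are correct.
The final answer f''''(t) = t**2*exp(t) + 8*t*exp(t) + 12*exp(t) is valid.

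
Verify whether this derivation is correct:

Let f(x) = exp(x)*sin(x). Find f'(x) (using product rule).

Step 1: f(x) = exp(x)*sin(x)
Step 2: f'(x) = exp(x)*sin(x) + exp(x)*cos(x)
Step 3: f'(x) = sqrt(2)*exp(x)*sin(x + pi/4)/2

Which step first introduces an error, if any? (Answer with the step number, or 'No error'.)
Step 3

Step 3 is incorrect due to a wrong exponent.
The step shows: sqrt(2)*exp(x)*sin(x + pi/4)/2
The correct value should be: sqrt(2)*exp(x)*sin(x + pi/4)

Explanation: The exponent 1/2 on 2 was incorrectly written as -1/2: the term sqrt(2)*exp(x)*sin(x + pi/4) was incorrectly written as sqrt(2)*exp(x)*sin(x + pi/4)/2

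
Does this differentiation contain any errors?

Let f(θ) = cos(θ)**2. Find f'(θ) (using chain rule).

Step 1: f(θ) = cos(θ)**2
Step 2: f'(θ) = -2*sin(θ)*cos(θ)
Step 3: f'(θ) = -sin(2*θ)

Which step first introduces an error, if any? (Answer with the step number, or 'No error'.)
No error

All steps in this derivation are correct.
The final answer f'(θ) = -sin(2*θ) is valid.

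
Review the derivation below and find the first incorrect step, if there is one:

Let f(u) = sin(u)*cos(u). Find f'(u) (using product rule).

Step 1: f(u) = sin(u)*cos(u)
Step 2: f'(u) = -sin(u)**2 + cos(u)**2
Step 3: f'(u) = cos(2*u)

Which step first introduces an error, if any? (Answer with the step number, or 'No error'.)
No error

All steps in this derivation are correct.
The final answer f'(u) = cos(2*u) is valid.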